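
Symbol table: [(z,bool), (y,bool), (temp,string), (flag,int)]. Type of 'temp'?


Lookup 'temp' → type string


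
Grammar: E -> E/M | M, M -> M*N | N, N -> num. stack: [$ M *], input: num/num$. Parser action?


no handle; shift 'num'
Action: shift


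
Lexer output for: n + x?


Scan left to right, longest-match per lexeme
Tokens: ID(n), OP(+), ID(x)


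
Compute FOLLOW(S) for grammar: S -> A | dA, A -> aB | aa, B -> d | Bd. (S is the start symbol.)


$ ∈ FOLLOW(S). For each A -> αBβ: add FIRST(β)\{ε} to FOLLOW(B); if β nullable, add FOLLOW(A).
FOLLOW(S) = {$}


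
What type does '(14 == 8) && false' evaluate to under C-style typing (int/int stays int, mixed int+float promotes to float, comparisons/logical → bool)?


Operand types: bool && bool
Rule: logical operators take bool operands and yield bool
Result type: bool


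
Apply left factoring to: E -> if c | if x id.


Common prefix: 'if'
Factored: E -> if E', E' -> c | x id


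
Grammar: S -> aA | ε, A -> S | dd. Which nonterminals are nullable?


A nonterminal is nullable iff some alternative derives ε (directly, or every symbol in it is nullable)
Nullable: {A, S}


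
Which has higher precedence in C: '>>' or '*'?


'*' is multiplicative (level 10); '>>' is shift (level 8)
Higher level binds tighter
'*' has higher precedence than '>>'


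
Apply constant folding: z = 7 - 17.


7 - 17 = -10 at compile time
Optimized: z = -10


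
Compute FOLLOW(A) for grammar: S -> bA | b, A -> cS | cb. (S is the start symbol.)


$ ∈ FOLLOW(S). For each A -> αBβ: add FIRST(β)\{ε} to FOLLOW(B); if β nullable, add FOLLOW(A).
FOLLOW(A) = {$}


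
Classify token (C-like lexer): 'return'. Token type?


Pattern: reserved word
Type: KEYWORD


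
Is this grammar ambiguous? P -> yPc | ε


balanced y^n…c^n: each string has a unique parse
Unambiguous


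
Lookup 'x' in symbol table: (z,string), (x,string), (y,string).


Lookup 'x' → type string


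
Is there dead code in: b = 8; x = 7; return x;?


b is assigned but never read
Dead: 'b = 8'


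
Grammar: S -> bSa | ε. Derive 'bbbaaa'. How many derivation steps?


Derivation: S => bSa => bbSaa => bbbSaaa => bbbaaa
Steps: 4


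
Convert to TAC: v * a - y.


Break into single-operator statements:
t1 = v * a
t2 = t1 - y


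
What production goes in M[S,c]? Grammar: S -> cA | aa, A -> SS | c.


For [S, c]: 'c' ∈ FIRST(cA)
Entry: S -> cA


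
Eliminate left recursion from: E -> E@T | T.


Left-recursive alternatives: E@T; non-recursive: T
Introduce E': E -> TE', E' -> @TE' | ε


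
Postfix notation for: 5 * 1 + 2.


Left to right (same or higher precedence on left)
Postfix: 5 1 * 2 +


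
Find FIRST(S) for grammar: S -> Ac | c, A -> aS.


Per alternative of S: FIRST(Ac) = {a}; FIRST(c) = {c}
FIRST(S) = {a, c}


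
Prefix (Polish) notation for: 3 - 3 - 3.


left-to-right (same/higher precedence on left): tree is (- (- 3 3) 3)
Prefix: - - 3 3 3


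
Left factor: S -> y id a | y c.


Common prefix: 'y'
Factored: S -> y S', S' -> id a | c


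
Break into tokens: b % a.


Scan left to right, longest-match per lexeme
Tokens: ID(b), OP(%), ID(a)


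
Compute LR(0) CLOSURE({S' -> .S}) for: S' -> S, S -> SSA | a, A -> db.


Start: S' -> .S
For each item with dot before a nonterminal B, add B -> .γ for every B-production
Closure: [S' -> .S, S -> .SSA, S -> .a]


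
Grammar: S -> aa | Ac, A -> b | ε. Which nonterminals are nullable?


A nonterminal is nullable iff some alternative derives ε (directly, or every symbol in it is nullable)
Nullable: {A}


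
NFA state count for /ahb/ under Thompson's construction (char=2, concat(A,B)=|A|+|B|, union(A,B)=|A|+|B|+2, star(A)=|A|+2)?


Syntax tree has 3 char leaf(s), 0 union(s), 0 star(s)
chars contribute 3×2 = 6; each union adds +2; each star adds +2
Total: 6 + 0 + 0 = 6 states


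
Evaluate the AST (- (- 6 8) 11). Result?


Evaluate inner: (- 6 8) = -2
Evaluate root: (- -2 11) = -13
Result: -13


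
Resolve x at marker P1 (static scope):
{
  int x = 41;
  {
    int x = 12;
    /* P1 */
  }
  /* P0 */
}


x declared in the same block as P1
x = 12


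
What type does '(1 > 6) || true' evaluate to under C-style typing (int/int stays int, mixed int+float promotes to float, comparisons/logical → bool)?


Operand types: bool || bool
Rule: logical operators take bool operands and yield bool
Result type: bool


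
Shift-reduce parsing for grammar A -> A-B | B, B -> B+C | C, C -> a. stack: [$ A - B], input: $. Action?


handle 'A-B' on top; lookahead ∈ FOLLOW(A) = {-, $}
Action: reduce (A -> A-B)


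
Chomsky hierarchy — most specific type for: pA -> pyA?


LHS has context (more than one symbol) and |LHS| ≤ |RHS|
Classification: Type 1 (Context-Sensitive)


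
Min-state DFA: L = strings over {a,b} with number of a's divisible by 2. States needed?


Track (count of a) mod 2: states 0..1, accept at 0
Minimal DFA: 2 states


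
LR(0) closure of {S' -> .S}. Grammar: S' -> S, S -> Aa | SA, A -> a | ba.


Start: S' -> .S
For each item with dot before a nonterminal B, add B -> .γ for every B-production
Closure: [S' -> .S, S -> .Aa, S -> .SA, A -> .a, A -> .ba]


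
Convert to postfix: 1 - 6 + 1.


Left to right (same or higher precedence on left)
Postfix: 1 6 - 1 +


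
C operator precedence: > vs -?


'-' is additive (level 9); '>' is relational (level 7)
Higher level binds tighter
'-' has higher precedence than '>'


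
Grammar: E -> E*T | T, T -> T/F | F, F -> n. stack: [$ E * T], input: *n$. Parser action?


handle 'E*T' on top; lookahead ∈ FOLLOW(E) = {*, $}
Action: reduce (E -> E*T)


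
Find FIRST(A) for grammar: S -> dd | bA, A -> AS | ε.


Per alternative of A: FIRST(AS) = {b, d}; FIRST(ε) = {ε}
FIRST(A) = {b, d, ε}


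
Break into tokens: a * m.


Scan left to right, longest-match per lexeme
Tokens: ID(a), OP(*), ID(m)


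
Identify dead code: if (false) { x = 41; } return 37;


condition is constant false, so the whole block is unreachable
Dead: 'if (false) { x = 41; }'


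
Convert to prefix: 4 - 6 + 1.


left-to-right (same/higher precedence on left): tree is (+ (- 4 6) 1)
Prefix: + - 4 6 1


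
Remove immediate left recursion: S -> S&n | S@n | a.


Left-recursive alternatives: S&n, S@n; non-recursive: a
Introduce S': S -> aS', S' -> &nS' | @nS' | ε


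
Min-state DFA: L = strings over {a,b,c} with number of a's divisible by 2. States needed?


Track (count of a) mod 2: states 0..1, accept at 0
Minimal DFA: 2 states


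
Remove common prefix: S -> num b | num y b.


Common prefix: 'num'
Factored: S -> num S', S' -> b | y b


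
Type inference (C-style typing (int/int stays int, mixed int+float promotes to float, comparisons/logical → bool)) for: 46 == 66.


Operand types: int == int
Rule: comparison yields bool
Result type: bool


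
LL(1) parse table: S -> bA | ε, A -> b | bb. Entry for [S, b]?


For [S, b]: 'b' ∈ FIRST(bA)
Entry: S -> bA


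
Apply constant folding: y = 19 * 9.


19 * 9 = 171 at compile time
Optimized: y = 171


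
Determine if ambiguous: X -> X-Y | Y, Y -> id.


precedence layered via separate nonterminal Y: deterministic
Unambiguous


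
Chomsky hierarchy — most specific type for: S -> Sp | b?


Left-linear: every RHS is a terminal or one nonterminal followed by a terminal
Classification: Type 3 (Regular)


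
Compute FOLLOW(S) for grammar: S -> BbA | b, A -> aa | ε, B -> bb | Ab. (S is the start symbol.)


$ ∈ FOLLOW(S). For each A -> αBβ: add FIRST(β)\{ε} to FOLLOW(B); if β nullable, add FOLLOW(A).
FOLLOW(S) = {$}


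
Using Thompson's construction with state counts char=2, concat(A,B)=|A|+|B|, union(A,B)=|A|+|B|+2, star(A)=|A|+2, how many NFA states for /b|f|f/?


Syntax tree has 3 char leaf(s), 2 union(s), 0 star(s)
chars contribute 3×2 = 6; each union adds +2; each star adds +2
Total: 6 + 4 + 0 = 10 states


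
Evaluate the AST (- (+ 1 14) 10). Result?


Evaluate inner: (+ 1 14) = 15
Evaluate root: (- 15 10) = 5
Result: 5


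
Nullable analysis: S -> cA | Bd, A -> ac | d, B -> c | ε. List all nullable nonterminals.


A nonterminal is nullable iff some alternative derives ε (directly, or every symbol in it is nullable)
Nullable: {B}


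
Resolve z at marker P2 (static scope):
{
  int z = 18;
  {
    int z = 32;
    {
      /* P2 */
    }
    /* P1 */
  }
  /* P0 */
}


P2's block does not declare z; resolves to the enclosing declaration at depth 1
z = 32


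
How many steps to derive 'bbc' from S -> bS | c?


Derivation: S => bS => bbS => bbc
Steps: 3


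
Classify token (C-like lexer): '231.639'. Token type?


Pattern: digits with a decimal point
Type: FLOAT_LITERAL


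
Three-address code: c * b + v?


Break into single-operator statements:
t1 = c * b
t2 = t1 + v


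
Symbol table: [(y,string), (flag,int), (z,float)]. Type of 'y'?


Lookup 'y' → type string


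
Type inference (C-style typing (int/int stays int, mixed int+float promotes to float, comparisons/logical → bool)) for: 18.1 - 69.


Operand types: float - int
Rule: mixed int/float promotes to float; int/int stays int
Result type: float


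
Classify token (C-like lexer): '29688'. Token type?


Pattern: digits only
Type: INTEGER_LITERAL


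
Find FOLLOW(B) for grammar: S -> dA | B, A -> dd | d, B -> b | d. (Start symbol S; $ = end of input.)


$ ∈ FOLLOW(S). For each A -> αBβ: add FIRST(β)\{ε} to FOLLOW(B); if β nullable, add FOLLOW(A).
FOLLOW(B) = {$}


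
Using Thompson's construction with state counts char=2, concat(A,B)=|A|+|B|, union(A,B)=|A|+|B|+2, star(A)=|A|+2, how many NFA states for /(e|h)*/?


Syntax tree has 2 char leaf(s), 1 union(s), 1 star(s)
chars contribute 2×2 = 4; each union adds +2; each star adds +2
Total: 4 + 2 + 2 = 8 states


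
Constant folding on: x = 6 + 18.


6 + 18 = 24 at compile time
Optimized: x = 24


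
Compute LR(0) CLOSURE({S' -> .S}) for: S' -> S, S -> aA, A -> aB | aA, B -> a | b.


Start: S' -> .S
For each item with dot before a nonterminal B, add B -> .γ for every B-production
Closure: [S' -> .S, S -> .aA]


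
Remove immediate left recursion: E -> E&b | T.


Left-recursive alternatives: E&b; non-recursive: T
Introduce E': E -> TE', E' -> &bE' | ε


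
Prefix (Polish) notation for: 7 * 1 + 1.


left-to-right (same/higher precedence on left): tree is (+ (* 7 1) 1)
Prefix: + * 7 1 1


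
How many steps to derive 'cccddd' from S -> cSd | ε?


Derivation: S => cSd => ccSdd => cccSddd => cccddd
Steps: 4


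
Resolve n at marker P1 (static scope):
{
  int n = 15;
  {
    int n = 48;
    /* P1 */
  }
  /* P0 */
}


n declared in the same block as P1
n = 48


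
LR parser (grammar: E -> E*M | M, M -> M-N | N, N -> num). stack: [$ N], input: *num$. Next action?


'N' (not preceded by M-) is the handle for M -> N
Action: reduce (M -> N)


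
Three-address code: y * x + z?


Break into single-operator statements:
t1 = y * x
t2 = t1 + z


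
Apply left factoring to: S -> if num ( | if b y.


Common prefix: 'if'
Factored: S -> if S', S' -> num ( | b y


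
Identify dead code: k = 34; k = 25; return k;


first assignment to k is overwritten before any read
Dead: 'k = 34'


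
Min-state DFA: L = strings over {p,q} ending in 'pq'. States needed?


Track the longest suffix of input matching a prefix of 'pq': 3 classes (prefixes of length 0..2)
Minimal DFA: 3 states


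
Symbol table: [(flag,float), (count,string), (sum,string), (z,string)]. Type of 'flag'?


Lookup 'flag' → type float


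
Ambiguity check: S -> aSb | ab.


balanced a^n…b^n: each string has a unique parse
Unambiguous


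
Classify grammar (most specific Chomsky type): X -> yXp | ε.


Single nonterminal LHS, but y^n p^n is not regular
Classification: Type 2 (Context-Free)


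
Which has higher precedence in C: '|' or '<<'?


'<<' is shift (level 8); '|' is bitwise OR (level 3)
Higher level binds tighter
'<<' has higher precedence than '|'


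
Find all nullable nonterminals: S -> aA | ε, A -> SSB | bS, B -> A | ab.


A nonterminal is nullable iff some alternative derives ε (directly, or every symbol in it is nullable)
Nullable: {S}


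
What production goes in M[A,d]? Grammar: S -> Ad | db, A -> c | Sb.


For [A, d]: 'd' ∈ FIRST(Sb)
Entry: A -> Sb


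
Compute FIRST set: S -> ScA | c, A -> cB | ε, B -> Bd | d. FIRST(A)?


Per alternative of A: FIRST(cB) = {c}; FIRST(ε) = {ε}
FIRST(A) = {c, ε}


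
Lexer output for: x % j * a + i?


Scan left to right, longest-match per lexeme
Tokens: ID(x), OP(%), ID(j), OP(*), ID(a), OP(+), ID(i)


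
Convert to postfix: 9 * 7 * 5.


Left to right (same or higher precedence on left)
Postfix: 9 7 * 5 *


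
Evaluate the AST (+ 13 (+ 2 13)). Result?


Evaluate inner: (+ 2 13) = 15
Evaluate root: (+ 13 15) = 28
Result: 28


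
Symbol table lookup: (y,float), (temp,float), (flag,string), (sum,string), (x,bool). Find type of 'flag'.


Lookup 'flag' → type string


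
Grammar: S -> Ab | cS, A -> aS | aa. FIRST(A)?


Per alternative of A: FIRST(aS) = {a}; FIRST(aa) = {a}
FIRST(A) = {a}


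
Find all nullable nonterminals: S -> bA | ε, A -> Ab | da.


A nonterminal is nullable iff some alternative derives ε (directly, or every symbol in it is nullable)
Nullable: {S}


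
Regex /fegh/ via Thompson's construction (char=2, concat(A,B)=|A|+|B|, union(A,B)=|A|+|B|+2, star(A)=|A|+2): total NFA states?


Syntax tree has 4 char leaf(s), 0 union(s), 0 star(s)
chars contribute 4×2 = 8; each union adds +2; each star adds +2
Total: 8 + 0 + 0 = 8 states


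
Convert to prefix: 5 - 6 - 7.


left-to-right (same/higher precedence on left): tree is (- (- 5 6) 7)
Prefix: - - 5 6 7


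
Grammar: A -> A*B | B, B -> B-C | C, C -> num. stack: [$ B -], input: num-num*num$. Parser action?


no handle; shift 'num'
Action: shift


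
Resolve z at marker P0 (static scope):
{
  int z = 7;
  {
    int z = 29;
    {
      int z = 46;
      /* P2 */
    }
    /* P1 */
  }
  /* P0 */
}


z declared in the same block as P0
z = 7


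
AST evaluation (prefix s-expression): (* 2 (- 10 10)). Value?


Evaluate inner: (- 10 10) = 0
Evaluate root: (* 2 0) = 0
Result: 0


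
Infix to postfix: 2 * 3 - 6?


Left to right (same or higher precedence on left)
Postfix: 2 3 * 6 -


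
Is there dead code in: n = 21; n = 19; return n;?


first assignment to n is overwritten before any read
Dead: 'n = 21'


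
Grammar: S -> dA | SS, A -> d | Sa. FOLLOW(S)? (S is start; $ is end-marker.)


$ ∈ FOLLOW(S). For each A -> αBβ: add FIRST(β)\{ε} to FOLLOW(B); if β nullable, add FOLLOW(A).
FOLLOW(S) = {$, a, d}


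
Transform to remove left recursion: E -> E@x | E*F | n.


Left-recursive alternatives: E@x, E*F; non-recursive: n
Introduce E': E -> nE', E' -> @xE' | *FE' | ε


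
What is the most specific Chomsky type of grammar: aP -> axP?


LHS has context (more than one symbol) and |LHS| ≤ |RHS|
Classification: Type 1 (Context-Sensitive)


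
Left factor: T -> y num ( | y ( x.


Common prefix: 'y'
Factored: T -> y T', T' -> num ( | ( x


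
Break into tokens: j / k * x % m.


Scan left to right, longest-match per lexeme
Tokens: ID(j), OP(/), ID(k), OP(*), ID(x), OP(%), ID(m)


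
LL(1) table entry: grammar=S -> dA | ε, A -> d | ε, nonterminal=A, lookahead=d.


For [A, d]: 'd' ∈ FIRST(d)
Entry: A -> d


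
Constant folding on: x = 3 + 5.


3 + 5 = 8 at compile time
Optimized: x = 8


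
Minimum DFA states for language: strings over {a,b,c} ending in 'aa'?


Track the longest suffix of input matching a prefix of 'aa': 3 classes (prefixes of length 0..2)
Minimal DFA: 3 states


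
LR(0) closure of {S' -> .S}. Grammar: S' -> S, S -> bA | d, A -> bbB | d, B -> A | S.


Start: S' -> .S
For each item with dot before a nonterminal B, add B -> .γ for every B-production
Closure: [S' -> .S, S -> .bA, S -> .d]


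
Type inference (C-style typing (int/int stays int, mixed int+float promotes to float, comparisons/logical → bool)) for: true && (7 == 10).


Operand types: bool && bool
Rule: logical operators take bool operands and yield bool
Result type: bool


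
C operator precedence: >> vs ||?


'>>' is shift (level 8); '||' is logical OR (level 1)
Higher level binds tighter
'>>' has higher precedence than '||'


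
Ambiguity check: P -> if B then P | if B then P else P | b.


dangling else: 'if B then if B then b else b' parses two ways
Ambiguous


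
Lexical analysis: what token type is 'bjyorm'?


Pattern: letter/underscore followed by alphanumerics, not a keyword
Type: IDENTIFIER


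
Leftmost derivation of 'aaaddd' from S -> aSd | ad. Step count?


Derivation: S => aSd => aaSdd => aaaddd
Steps: 3


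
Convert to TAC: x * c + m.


Break into single-operator statements:
t1 = x * c
t2 = t1 + m


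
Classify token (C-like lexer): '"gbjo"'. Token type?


Pattern: double-quoted sequence
Type: STRING_LITERAL


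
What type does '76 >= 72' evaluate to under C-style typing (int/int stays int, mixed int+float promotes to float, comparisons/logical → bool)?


Operand types: int >= int
Rule: comparison yields bool
Result type: bool


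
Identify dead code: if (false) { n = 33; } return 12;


condition is constant false, so the whole block is unreachable
Dead: 'if (false) { n = 33; }'


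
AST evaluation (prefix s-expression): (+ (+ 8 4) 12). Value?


Evaluate inner: (+ 8 4) = 12
Evaluate root: (+ 12 12) = 24
Result: 24


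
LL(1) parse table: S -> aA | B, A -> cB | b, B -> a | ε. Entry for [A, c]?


For [A, c]: 'c' ∈ FIRST(cB)
Entry: A -> cB


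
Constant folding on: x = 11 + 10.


11 + 10 = 21 at compile time
Optimized: x = 21


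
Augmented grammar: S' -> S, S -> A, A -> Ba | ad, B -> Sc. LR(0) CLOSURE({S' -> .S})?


Start: S' -> .S
For each item with dot before a nonterminal B, add B -> .γ for every B-production
Closure: [S' -> .S, S -> .A, A -> .Ba, A -> .ad, B -> .Sc]


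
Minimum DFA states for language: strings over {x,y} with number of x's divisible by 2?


Track (count of x) mod 2: states 0..1, accept at 0
Minimal DFA: 2 states


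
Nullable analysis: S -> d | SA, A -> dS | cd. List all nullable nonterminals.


A nonterminal is nullable iff some alternative derives ε (directly, or every symbol in it is nullable)
Nullable: {}


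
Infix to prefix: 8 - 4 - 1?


left-to-right (same/higher precedence on left): tree is (- (- 8 4) 1)
Prefix: - - 8 4 1


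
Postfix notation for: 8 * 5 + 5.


Left to right (same or higher precedence on left)
Postfix: 8 5 * 5 +


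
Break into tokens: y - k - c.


Scan left to right, longest-match per lexeme
Tokens: ID(y), OP(-), ID(k), OP(-), ID(c)


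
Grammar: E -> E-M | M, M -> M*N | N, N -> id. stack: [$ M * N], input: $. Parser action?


handle 'M*N' on top
Action: reduce (M -> M*N)


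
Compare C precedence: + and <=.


'+' is additive (level 9); '<=' is relational (level 7)
Higher level binds tighter
'+' has higher precedence than '<='


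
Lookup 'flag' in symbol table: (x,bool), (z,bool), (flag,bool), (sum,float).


Lookup 'flag' → type bool


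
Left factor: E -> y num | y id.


Common prefix: 'y'
Factored: E -> y E', E' -> num | id


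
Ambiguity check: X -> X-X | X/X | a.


'a-a/a' has two parse trees (no precedence encoded between - and /)
Ambiguous


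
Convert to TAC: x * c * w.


Break into single-operator statements:
t1 = x * c
t2 = t1 * w


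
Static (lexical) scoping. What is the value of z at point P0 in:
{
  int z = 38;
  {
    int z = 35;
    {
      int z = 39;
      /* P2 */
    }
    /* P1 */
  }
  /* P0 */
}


z declared in the same block as P0
z = 38


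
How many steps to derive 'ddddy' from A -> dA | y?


Derivation: A => dA => ddA => dddA => ddddA => ddddy
Steps: 5


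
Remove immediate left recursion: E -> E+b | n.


Left-recursive alternatives: E+b; non-recursive: n
Introduce E': E -> nE', E' -> +bE' | ε


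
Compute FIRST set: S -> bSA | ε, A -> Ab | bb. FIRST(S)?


Per alternative of S: FIRST(bSA) = {b}; FIRST(ε) = {ε}
FIRST(S) = {b, ε}


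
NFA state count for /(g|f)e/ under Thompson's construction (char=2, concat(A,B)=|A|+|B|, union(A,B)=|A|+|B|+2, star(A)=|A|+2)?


Syntax tree has 3 char leaf(s), 1 union(s), 0 star(s)
chars contribute 3×2 = 6; each union adds +2; each star adds +2
Total: 6 + 2 + 0 = 8 states


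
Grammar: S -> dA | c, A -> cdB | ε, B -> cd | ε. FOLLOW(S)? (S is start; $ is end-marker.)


$ ∈ FOLLOW(S). For each A -> αBβ: add FIRST(β)\{ε} to FOLLOW(B); if β nullable, add FOLLOW(A).
FOLLOW(S) = {$}


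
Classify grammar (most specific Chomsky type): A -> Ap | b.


Left-linear: every RHS is a terminal or one nonterminal followed by a terminal
Classification: Type 3 (Regular)


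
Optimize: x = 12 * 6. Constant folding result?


12 * 6 = 72 at compile time
Optimized: x = 72


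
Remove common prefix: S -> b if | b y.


Common prefix: 'b'
Factored: S -> b S', S' -> if | y


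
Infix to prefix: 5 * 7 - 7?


left-to-right (same/higher precedence on left): tree is (- (* 5 7) 7)
Prefix: - * 5 7 7


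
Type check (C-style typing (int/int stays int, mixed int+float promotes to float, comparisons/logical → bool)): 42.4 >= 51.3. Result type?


Operand types: float >= float
Rule: comparison yields bool
Result type: bool


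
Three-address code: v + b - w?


Break into single-operator statements:
t1 = v + b
t2 = t1 - w


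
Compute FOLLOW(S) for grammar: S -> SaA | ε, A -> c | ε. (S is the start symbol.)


$ ∈ FOLLOW(S). For each A -> αBβ: add FIRST(β)\{ε} to FOLLOW(B); if β nullable, add FOLLOW(A).
FOLLOW(S) = {$, a}


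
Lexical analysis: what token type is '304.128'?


Pattern: digits with a decimal point
Type: FLOAT_LITERAL


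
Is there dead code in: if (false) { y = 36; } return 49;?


condition is constant false, so the whole block is unreachable
Dead: 'if (false) { y = 36; }'


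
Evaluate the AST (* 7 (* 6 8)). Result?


Evaluate inner: (* 6 8) = 48
Evaluate root: (* 7 48) = 336
Result: 336


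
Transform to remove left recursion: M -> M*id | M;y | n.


Left-recursive alternatives: M*id, M;y; non-recursive: n
Introduce M': M -> nM', M' -> *idM' | ;yM' | ε


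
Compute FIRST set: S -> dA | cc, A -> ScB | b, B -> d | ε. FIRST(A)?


Per alternative of A: FIRST(ScB) = {c, d}; FIRST(b) = {b}
FIRST(A) = {b, c, d}


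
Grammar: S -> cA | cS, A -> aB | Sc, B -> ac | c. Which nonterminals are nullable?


A nonterminal is nullable iff some alternative derives ε (directly, or every symbol in it is nullable)
Nullable: {}


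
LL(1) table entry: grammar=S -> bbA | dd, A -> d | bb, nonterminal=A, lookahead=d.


For [A, d]: 'd' ∈ FIRST(d)
Entry: A -> d


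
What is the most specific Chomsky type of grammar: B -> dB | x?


Right-linear: every RHS is a terminal or a terminal followed by one nonterminal
Classification: Type 3 (Regular)


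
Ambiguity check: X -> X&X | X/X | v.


'v&v/v' has two parse trees (no precedence encoded between & and /)
Ambiguous


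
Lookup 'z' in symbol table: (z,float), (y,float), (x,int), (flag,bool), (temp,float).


Lookup 'z' → type float


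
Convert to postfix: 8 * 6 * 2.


Left to right (same or higher precedence on left)
Postfix: 8 6 * 2 *


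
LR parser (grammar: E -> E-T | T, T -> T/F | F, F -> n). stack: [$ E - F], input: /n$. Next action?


'F' (not preceded by T/) is the handle for T -> F
Action: reduce (T -> F)


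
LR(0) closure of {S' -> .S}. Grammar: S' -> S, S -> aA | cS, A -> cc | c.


Start: S' -> .S
For each item with dot before a nonterminal B, add B -> .γ for every B-production
Closure: [S' -> .S, S -> .aA, S -> .cS]


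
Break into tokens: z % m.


Scan left to right, longest-match per lexeme
Tokens: ID(z), OP(%), ID(m)


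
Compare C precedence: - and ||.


'-' is additive (level 9); '||' is logical OR (level 1)
Higher level binds tighter
'-' has higher precedence than '||'


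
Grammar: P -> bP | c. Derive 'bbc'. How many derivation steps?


Derivation: P => bP => bbP => bbc
Steps: 3


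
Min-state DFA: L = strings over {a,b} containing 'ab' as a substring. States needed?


KMP-style automaton: 2 progress states + 1 absorbing accept = 3
Minimal DFA: 3 states


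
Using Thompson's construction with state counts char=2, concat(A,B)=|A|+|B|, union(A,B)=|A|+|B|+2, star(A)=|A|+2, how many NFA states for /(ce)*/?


Syntax tree has 2 char leaf(s), 0 union(s), 1 star(s)
chars contribute 2×2 = 4; each union adds +2; each star adds +2
Total: 4 + 0 + 2 = 6 states


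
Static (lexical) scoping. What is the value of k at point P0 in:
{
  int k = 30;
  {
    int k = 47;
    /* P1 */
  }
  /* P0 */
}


k declared in the same block as P0
k = 30


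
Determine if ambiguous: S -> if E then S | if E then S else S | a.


dangling else: 'if E then if E then a else a' parses two ways
Ambiguous


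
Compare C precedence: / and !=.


'/' is multiplicative (level 10); '!=' is equality (level 6)
Higher level binds tighter
'/' has higher precedence than '!='


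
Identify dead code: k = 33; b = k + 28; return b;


k is read by b's definition; b is returned
No dead code


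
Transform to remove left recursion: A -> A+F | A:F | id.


Left-recursive alternatives: A+F, A:F; non-recursive: id
Introduce A': A -> idA', A' -> +FA' | :FA' | ε


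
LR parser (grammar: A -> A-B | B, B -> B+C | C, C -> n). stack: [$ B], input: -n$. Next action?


lookahead ∉ {+} so B won't extend; reduce A -> B
Action: reduce (A -> B)


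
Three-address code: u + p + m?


Break into single-operator statements:
t1 = u + p
t2 = t1 + m


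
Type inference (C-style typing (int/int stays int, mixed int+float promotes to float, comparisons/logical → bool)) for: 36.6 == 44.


Operand types: float == int
Rule: comparison yields bool
Result type: bool


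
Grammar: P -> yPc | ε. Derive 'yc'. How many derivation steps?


Derivation: P => yPc => yc
Steps: 2


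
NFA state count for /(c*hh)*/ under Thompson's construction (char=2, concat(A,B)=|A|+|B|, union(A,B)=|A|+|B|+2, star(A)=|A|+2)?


Syntax tree has 3 char leaf(s), 0 union(s), 2 star(s)
chars contribute 3×2 = 6; each union adds +2; each star adds +2
Total: 6 + 0 + 4 = 10 states


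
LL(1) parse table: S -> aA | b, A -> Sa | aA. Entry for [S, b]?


For [S, b]: 'b' ∈ FIRST(b)
Entry: S -> b


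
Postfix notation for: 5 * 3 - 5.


Left to right (same or higher precedence on left)
Postfix: 5 3 * 5 -


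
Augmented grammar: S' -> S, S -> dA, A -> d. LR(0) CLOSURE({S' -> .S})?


Start: S' -> .S
For each item with dot before a nonterminal B, add B -> .γ for every B-production
Closure: [S' -> .S, S -> .dA]


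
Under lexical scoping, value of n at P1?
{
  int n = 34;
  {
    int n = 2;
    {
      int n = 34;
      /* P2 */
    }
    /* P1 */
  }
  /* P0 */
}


n declared in the same block as P1
n = 2


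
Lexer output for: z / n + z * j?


Scan left to right, longest-match per lexeme
Tokens: ID(z), OP(/), ID(n), OP(+), ID(z), OP(*), ID(j)


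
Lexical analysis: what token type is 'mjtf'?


Pattern: letter/underscore followed by alphanumerics, not a keyword
Type: IDENTIFIER


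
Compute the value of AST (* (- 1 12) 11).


Evaluate inner: (- 1 12) = -11
Evaluate root: (* -11 11) = -121
Result: -121


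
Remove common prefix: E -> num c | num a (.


Common prefix: 'num'
Factored: E -> num E', E' -> c | a (


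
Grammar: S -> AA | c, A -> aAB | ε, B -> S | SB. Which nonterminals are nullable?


A nonterminal is nullable iff some alternative derives ε (directly, or every symbol in it is nullable)
Nullable: {A, B, S}


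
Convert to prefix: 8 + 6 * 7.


'*' binds tighter: tree is (+ 8 (* 6 7))
Prefix: + 8 * 6 7


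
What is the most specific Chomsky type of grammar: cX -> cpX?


LHS has context (more than one symbol) and |LHS| ≤ |RHS|
Classification: Type 1 (Context-Sensitive)


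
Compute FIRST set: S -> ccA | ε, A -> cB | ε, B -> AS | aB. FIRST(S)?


Per alternative of S: FIRST(ccA) = {c}; FIRST(ε) = {ε}
FIRST(S) = {c, ε}


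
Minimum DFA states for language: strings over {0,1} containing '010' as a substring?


KMP-style automaton: 3 progress states + 1 absorbing accept = 4
Minimal DFA: 4 states


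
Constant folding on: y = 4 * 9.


4 * 9 = 36 at compile time
Optimized: y = 36


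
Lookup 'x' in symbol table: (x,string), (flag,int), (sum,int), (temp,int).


Lookup 'x' → type string


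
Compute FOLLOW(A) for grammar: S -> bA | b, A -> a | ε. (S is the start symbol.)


$ ∈ FOLLOW(S). For each A -> αBβ: add FIRST(β)\{ε} to FOLLOW(B); if β nullable, add FOLLOW(A).
FOLLOW(A) = {$}


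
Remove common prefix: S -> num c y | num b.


Common prefix: 'num'
Factored: S -> num S', S' -> c y | b


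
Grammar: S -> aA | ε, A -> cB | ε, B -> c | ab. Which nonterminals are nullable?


A nonterminal is nullable iff some alternative derives ε (directly, or every symbol in it is nullable)
Nullable: {A, S}


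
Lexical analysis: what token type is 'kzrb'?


Pattern: letter/underscore followed by alphanumerics, not a keyword
Type: IDENTIFIER


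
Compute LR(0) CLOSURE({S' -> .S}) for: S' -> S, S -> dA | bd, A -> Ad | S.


Start: S' -> .S
For each item with dot before a nonterminal B, add B -> .γ for every B-production
Closure: [S' -> .S, S -> .dA, S -> .bd]


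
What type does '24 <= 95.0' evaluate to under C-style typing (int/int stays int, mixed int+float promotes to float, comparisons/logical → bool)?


Operand types: int <= float
Rule: comparison yields bool
Result type: bool


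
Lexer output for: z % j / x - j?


Scan left to right, longest-match per lexeme
Tokens: ID(z), OP(%), ID(j), OP(/), ID(x), OP(-), ID(j)


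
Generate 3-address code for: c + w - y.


Break into single-operator statements:
t1 = c + w
t2 = t1 - y


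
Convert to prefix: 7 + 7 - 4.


left-to-right (same/higher precedence on left): tree is (- (+ 7 7) 4)
Prefix: - + 7 7 4


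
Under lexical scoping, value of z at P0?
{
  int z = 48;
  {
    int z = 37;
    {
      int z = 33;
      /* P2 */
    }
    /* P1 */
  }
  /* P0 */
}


z declared in the same block as P0
z = 48


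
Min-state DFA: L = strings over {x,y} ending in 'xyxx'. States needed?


Track the longest suffix of input matching a prefix of 'xyxx': 5 classes (prefixes of length 0..4)
Minimal DFA: 5 states


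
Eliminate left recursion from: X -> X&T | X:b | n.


Left-recursive alternatives: X&T, X:b; non-recursive: n
Introduce X': X -> nX', X' -> &TX' | :bX' | ε


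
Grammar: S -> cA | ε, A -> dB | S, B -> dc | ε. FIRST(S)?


Per alternative of S: FIRST(cA) = {c}; FIRST(ε) = {ε}
FIRST(S) = {c, ε}


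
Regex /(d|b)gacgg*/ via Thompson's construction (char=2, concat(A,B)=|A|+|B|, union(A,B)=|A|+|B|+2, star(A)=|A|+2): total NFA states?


Syntax tree has 7 char leaf(s), 1 union(s), 1 star(s)
chars contribute 7×2 = 14; each union adds +2; each star adds +2
Total: 14 + 2 + 2 = 18 states


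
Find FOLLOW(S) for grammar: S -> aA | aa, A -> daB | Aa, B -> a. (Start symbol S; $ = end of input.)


$ ∈ FOLLOW(S). For each A -> αBβ: add FIRST(β)\{ε} to FOLLOW(B); if β nullable, add FOLLOW(A).
FOLLOW(S) = {$}


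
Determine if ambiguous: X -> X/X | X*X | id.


'id/id*id' has two parse trees (no precedence encoded between / and *)
Ambiguous


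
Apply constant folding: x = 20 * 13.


20 * 13 = 260 at compile time
Optimized: x = 260


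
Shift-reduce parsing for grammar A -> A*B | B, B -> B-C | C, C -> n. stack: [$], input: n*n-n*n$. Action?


no handle on stack; shift 'n'
Action: shift


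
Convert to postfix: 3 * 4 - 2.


Left to right (same or higher precedence on left)
Postfix: 3 4 * 2 -


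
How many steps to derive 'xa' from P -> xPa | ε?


Derivation: P => xPa => xa
Steps: 2


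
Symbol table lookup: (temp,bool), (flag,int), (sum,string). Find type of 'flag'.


Lookup 'flag' → type int


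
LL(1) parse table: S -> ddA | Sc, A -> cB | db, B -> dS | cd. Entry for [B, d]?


For [B, d]: 'd' ∈ FIRST(dS)
Entry: B -> dS


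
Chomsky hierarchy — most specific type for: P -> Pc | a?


Left-linear: every RHS is a terminal or one nonterminal followed by a terminal
Classification: Type 3 (Regular)


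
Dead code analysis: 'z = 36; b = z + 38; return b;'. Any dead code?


z is read by b's definition; b is returned
No dead code


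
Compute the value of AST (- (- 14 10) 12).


Evaluate inner: (- 14 10) = 4
Evaluate root: (- 4 12) = -8
Result: -8


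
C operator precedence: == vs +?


'+' is additive (level 9); '==' is equality (level 6)
Higher level binds tighter
'+' has higher precedence than '=='


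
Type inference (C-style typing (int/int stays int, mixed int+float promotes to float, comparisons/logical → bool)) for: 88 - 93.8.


Operand types: int - float
Rule: mixed int/float promotes to float; int/int stays int
Result type: float


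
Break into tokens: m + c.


Scan left to right, longest-match per lexeme
Tokens: ID(m), OP(+), ID(c)


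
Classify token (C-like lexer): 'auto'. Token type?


Pattern: reserved word
Type: KEYWORD


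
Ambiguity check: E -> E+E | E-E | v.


'v+v-v' has two parse trees (no precedence encoded between + and -)
Ambiguous


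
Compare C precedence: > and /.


'/' is multiplicative (level 10); '>' is relational (level 7)
Higher level binds tighter
'/' has higher precedence than '>'


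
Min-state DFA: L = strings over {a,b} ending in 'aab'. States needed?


Track the longest suffix of input matching a prefix of 'aab': 4 classes (prefixes of length 0..3)
Minimal DFA: 4 states


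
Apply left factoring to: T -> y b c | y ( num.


Common prefix: 'y'
Factored: T -> y T', T' -> b c | ( num


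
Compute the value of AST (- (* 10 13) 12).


Evaluate inner: (* 10 13) = 130
Evaluate root: (- 130 12) = 118
Result: 118


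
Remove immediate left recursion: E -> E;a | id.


Left-recursive alternatives: E;a; non-recursive: id
Introduce E': E -> idE', E' -> ;aE' | ε


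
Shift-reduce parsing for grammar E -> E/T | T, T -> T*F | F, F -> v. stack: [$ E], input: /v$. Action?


shift '/' to continue E -> E/T
Action: shift


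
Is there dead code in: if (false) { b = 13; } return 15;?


condition is constant false, so the whole block is unreachable
Dead: 'if (false) { b = 13; }'


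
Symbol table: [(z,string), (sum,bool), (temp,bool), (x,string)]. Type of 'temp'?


Lookup 'temp' → type bool


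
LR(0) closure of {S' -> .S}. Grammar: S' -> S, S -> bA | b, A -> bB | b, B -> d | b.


Start: S' -> .S
For each item with dot before a nonterminal B, add B -> .γ for every B-production
Closure: [S' -> .S, S -> .bA, S -> .b]


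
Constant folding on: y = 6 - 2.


6 - 2 = 4 at compile time
Optimized: y = 4


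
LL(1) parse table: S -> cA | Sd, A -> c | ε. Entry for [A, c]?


For [A, c]: 'c' ∈ FIRST(c)
Entry: A -> c


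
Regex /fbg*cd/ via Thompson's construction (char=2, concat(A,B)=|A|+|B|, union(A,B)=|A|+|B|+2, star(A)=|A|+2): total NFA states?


Syntax tree has 5 char leaf(s), 0 union(s), 1 star(s)
chars contribute 5×2 = 10; each union adds +2; each star adds +2
Total: 10 + 0 + 2 = 12 states


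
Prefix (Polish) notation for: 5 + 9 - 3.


left-to-right (same/higher precedence on left): tree is (- (+ 5 9) 3)
Prefix: - + 5 9 3


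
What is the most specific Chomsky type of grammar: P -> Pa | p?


Left-linear: every RHS is a terminal or one nonterminal followed by a terminal
Classification: Type 3 (Regular)


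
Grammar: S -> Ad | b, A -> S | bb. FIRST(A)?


Per alternative of A: FIRST(S) = {b}; FIRST(bb) = {b}
FIRST(A) = {b}


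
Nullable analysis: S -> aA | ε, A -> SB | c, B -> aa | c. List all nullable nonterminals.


A nonterminal is nullable iff some alternative derives ε (directly, or every symbol in it is nullable)
Nullable: {S}


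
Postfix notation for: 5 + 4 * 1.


* has higher precedence, evaluate 4*1 first
Postfix: 5 4 1 * +


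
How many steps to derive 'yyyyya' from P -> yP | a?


Derivation: P => yP => yyP => yyyP => yyyyP => yyyyyP => yyyyya
Steps: 6


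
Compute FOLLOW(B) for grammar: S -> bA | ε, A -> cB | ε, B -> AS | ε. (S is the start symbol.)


$ ∈ FOLLOW(S). For each A -> αBβ: add FIRST(β)\{ε} to FOLLOW(B); if β nullable, add FOLLOW(A).
FOLLOW(B) = {$, b}


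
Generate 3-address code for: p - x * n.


Break into single-operator statements:
t1 = x * n
t2 = p - t1


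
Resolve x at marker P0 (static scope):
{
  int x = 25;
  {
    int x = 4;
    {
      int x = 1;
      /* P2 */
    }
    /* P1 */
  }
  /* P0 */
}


x declared in the same block as P0
x = 25


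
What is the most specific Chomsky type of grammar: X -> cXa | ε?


Single nonterminal LHS, but c^n a^n is not regular
Classification: Type 2 (Context-Free)


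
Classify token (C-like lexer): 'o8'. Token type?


Pattern: letter/underscore followed by alphanumerics, not a keyword
Type: IDENTIFIER


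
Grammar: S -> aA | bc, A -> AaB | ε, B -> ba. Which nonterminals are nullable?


A nonterminal is nullable iff some alternative derives ε (directly, or every symbol in it is nullable)
Nullable: {A}


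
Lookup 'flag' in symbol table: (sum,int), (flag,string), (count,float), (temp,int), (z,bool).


Lookup 'flag' → type string


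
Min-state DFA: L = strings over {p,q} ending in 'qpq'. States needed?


Track the longest suffix of input matching a prefix of 'qpq': 4 classes (prefixes of length 0..3)
Minimal DFA: 4 states


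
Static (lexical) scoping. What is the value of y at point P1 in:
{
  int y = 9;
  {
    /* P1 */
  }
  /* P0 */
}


P1's block does not declare y; resolves to the enclosing declaration at depth 0
y = 9


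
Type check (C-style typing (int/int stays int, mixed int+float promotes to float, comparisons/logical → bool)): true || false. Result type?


Operand types: bool || bool
Rule: logical operators take bool operands and yield bool
Result type: bool


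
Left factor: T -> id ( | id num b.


Common prefix: 'id'
Factored: T -> id T', T' -> ( | num b


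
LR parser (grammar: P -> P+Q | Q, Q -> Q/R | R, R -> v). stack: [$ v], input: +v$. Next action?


'v' on top is the handle for R -> v
Action: reduce (R -> v)


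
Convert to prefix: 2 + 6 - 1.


left-to-right (same/higher precedence on left): tree is (- (+ 2 6) 1)
Prefix: - + 2 6 1


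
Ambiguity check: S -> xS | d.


right-linear, alternatives start with distinct terminals 'x' vs 'd': unique leftmost derivation
Unambiguous


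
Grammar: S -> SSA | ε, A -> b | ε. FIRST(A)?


Per alternative of A: FIRST(b) = {b}; FIRST(ε) = {ε}
FIRST(A) = {b, ε}


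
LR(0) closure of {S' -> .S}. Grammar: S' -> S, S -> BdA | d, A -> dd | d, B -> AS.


Start: S' -> .S
For each item with dot before a nonterminal B, add B -> .γ for every B-production
Closure: [S' -> .S, S -> .BdA, S -> .d, B -> .AS, A -> .dd, A -> .d]
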